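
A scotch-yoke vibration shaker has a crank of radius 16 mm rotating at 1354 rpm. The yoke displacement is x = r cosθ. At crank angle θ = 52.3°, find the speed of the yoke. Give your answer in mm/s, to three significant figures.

1800

ω = 141.8 rad/s (from 1354 rpm).
x = r cosθ ⇒ ẋ = −rω sinθ.
|v| = rω|sinθ| = 0.016·141.8·|sin 52.3°| = 1.795 m/s = 1795 mm/s.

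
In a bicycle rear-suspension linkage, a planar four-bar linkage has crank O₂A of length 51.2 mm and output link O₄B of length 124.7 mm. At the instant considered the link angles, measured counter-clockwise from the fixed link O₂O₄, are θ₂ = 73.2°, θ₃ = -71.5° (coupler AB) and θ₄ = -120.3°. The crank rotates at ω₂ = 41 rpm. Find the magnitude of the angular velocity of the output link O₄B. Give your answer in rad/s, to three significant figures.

1.35

ω₂ = 4.294 rad/s (from 41 rpm).
Differentiating the loop-closure r₂e^{iθ₂}+r₃e^{iθ₃}=r₁+r₄e^{iθ₄} gives r₂ω₂e^{iθ₂}+r₃ω₃e^{iθ₃}=r₄ω₄e^{iθ₄}.
Eliminating the other unknown: ω₄ = r₂ω₂ sin(θ₂−θ₃) / [r₄ sin(θ₄−θ₃)].
Numerator sine = +0.57786; denominator sine = -0.75241.
Result = 0.0512·4.294·(+0.57786) / (0.1247·(-0.75241)) = -1.3539 rad/s; magnitude 1.3539 rad/s.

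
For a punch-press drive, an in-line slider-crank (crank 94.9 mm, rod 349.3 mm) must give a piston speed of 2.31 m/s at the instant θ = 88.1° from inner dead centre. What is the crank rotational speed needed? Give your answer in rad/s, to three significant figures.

For an in-line slider-crank, |v_piston| = rω|sinθ|·[1 + r cosθ/√(L² − r² sin²θ)].
With r = 0.0949 m, L = 0.3493 m, θ = 88.1°: the bracketed kinematic factor |dx/dθ| = 0.095736 m.
ω = v/|dx/dθ| = 2.31/0.095736 = 24.129 rad/s.

24.1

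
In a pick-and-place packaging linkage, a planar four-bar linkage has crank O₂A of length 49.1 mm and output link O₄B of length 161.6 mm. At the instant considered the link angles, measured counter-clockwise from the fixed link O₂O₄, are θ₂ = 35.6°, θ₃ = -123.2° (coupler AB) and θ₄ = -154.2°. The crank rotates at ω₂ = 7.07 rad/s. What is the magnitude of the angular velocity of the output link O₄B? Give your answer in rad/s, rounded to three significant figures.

ω₂ = 7.07 rad/s
Differentiating the loop-closure r₂e^{iθ₂}+r₃e^{iθ₃}=r₁+r₄e^{iθ₄} gives r₂ω₂e^{iθ₂}+r₃ω₃e^{iθ₃}=r₄ω₄e^{iθ₄}.
Eliminating the other unknown: ω₄ = r₂ω₂ sin(θ₂−θ₃) / [r₄ sin(θ₄−θ₃)].
Numerator sine = +0.36162; denominator sine = -0.51504.
Result = 0.0491·7.07·(+0.36162) / (0.1616·(-0.51504)) = -1.5083 rad/s; magnitude 1.5083 rad/s.

1.51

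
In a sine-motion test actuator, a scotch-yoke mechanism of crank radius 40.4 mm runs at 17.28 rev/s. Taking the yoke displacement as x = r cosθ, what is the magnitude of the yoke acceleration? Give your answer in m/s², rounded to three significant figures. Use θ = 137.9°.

353

ω = 108.6 rad/s (from 17.28 rev/s).
x = r cosθ ⇒ ẍ = −rω² cosθ (ω constant).
|a| = rω²|cosθ| = 0.0404·(108.6)²·|cos 137.9°| = 353.36 m/s².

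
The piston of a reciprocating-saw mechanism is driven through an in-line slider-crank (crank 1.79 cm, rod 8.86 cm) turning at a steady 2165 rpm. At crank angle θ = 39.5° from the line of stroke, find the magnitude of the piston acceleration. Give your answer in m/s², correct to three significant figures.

ω = 2π·2165/60 = 226.7 rad/s
x(θ) = r cosθ + √(L² − r² sin²θ); with ω constant, a = ω²·d²x/dθ².
d²x/dθ² = −r cosθ − r²(cos2θ)/√u − r⁴ sin²2θ/(4u^{3/2}),  u = L² − r² sin²θ = 0.00772032 m².
Substituting r = 0.0179 m, L = 0.0886 m, θ = 39.5°: d²x/dθ² = -0.014544 m.
a = ω²·d²x/dθ² = (226.7)²·(-0.014544) = -747.6 m/s²;  |a| = 747.6 m/s².

748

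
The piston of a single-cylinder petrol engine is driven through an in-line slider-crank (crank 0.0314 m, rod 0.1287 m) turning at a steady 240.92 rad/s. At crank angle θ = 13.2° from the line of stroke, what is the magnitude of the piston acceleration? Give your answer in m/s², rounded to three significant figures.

2170

ω = 240.9 rad/s
x(θ) = r cosθ + √(L² − r² sin²θ); with ω constant, a = ω²·d²x/dθ².
d²x/dθ² = −r cosθ − r²(cos2θ)/√u − r⁴ sin²2θ/(4u^{3/2}),  u = L² − r² sin²θ = 0.0165123 m².
Substituting r = 0.0314 m, L = 0.1287 m, θ = 13.2°: d²x/dθ² = -0.037466 m.
a = ω²·d²x/dθ² = (240.9)²·(-0.037466) = -2174.6 m/s²;  |a| = 2174.6 m/s².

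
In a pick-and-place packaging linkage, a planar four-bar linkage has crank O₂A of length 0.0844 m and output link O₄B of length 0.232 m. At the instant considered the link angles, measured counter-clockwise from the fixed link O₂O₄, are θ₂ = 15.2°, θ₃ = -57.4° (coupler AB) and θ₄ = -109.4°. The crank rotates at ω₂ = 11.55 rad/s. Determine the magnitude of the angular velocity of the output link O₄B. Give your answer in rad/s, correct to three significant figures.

ω₂ = 11.55 rad/s
Differentiating the loop-closure r₂e^{iθ₂}+r₃e^{iθ₃}=r₁+r₄e^{iθ₄} gives r₂ω₂e^{iθ₂}+r₃ω₃e^{iθ₃}=r₄ω₄e^{iθ₄}.
Eliminating the other unknown: ω₄ = r₂ω₂ sin(θ₂−θ₃) / [r₄ sin(θ₄−θ₃)].
Numerator sine = +0.95424; denominator sine = -0.78801.
Result = 0.0844·11.55·(+0.95424) / (0.232·(-0.78801)) = -5.0882 rad/s; magnitude 5.0882 rad/s.

5.09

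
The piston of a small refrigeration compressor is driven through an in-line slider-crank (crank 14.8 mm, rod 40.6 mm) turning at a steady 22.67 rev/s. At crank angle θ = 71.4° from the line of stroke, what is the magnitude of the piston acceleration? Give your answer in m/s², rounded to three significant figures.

ω = 2π·22.7 = 142.4 rad/s
x(θ) = r cosθ + √(L² − r² sin²θ); with ω constant, a = ω²·d²x/dθ².
d²x/dθ² = −r cosθ − r²(cos2θ)/√u − r⁴ sin²2θ/(4u^{3/2}),  u = L² − r² sin²θ = 0.0014516 m².
Substituting r = 0.0148 m, L = 0.0406 m, θ = 71.4°: d²x/dθ² = -0.00022055 m.
a = ω²·d²x/dθ² = (142.4)²·(-0.00022055) = -4.4748 m/s²;  |a| = 4.4748 m/s².

4.47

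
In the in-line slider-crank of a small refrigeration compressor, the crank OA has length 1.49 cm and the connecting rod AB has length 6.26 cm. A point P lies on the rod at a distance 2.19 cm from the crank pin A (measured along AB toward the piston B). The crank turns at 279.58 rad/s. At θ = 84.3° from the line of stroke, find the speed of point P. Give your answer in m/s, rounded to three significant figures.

4.19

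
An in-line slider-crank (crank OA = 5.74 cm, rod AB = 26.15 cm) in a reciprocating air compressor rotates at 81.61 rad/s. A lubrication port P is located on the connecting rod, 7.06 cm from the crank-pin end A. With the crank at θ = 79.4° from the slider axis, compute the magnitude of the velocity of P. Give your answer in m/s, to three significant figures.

4.70

ω = 81.61 rad/s.  Crank-pin speed |V_A| = rω = 4.6844 m/s, perpendicular to OA.
Rod angle: sinφ = −(r/L) sinθ ⇒ φ = -12.460°; ω_rod = −rω cosθ/√(L²−r²sin²θ) = -3.3747 rad/s.
V_P = V_A + ω_rod × AP, with AP = 0.0706 m along the rod.
Components: V_Px = −rω sinθ − a·ω_rod·sinφ = -4.6559 m/s;  V_Py = rω cosθ + a·ω_rod·cosφ = +0.62906 m/s.
|V_P| = √(V_Px² + V_Py²) = 4.6982 m/s.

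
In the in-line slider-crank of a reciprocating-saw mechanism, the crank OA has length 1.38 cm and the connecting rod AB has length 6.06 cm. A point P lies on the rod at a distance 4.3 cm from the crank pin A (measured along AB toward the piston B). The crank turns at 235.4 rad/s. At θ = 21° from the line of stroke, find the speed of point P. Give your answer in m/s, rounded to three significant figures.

ω = 235.4 rad/s.  Crank-pin speed |V_A| = rω = 3.2485 m/s, perpendicular to OA.
Rod angle: sinφ = −(r/L) sinθ ⇒ φ = -4.681°; ω_rod = −rω cosθ/√(L²−r²sin²θ) = -50.213 rad/s.
V_P = V_A + ω_rod × AP, with AP = 0.043 m along the rod.
Components: V_Px = −rω sinθ − a·ω_rod·sinφ = -1.3404 m/s;  V_Py = rω cosθ + a·ω_rod·cosφ = +0.8808 m/s.
|V_P| = √(V_Px² + V_Py²) = 1.6039 m/s.

1.60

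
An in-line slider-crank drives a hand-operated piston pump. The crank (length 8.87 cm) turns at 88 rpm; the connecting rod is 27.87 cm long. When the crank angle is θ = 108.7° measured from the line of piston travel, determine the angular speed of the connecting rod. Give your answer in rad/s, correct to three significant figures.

ω = 9.215 rad/s (converted from 88 rpm).
The rod makes angle φ with the slider axis where L sinφ = r sinθ; differentiating, L cosφ·φ̇ = r ω cosθ.
L cosφ = √(L² − r² sin²θ) = 0.26573 m.
|ω_rod| = r ω |cosθ| / √(L² − r² sin²θ) = 0.0887·9.215·0.32061/0.26573 = 0.98621 rad/s.

0.986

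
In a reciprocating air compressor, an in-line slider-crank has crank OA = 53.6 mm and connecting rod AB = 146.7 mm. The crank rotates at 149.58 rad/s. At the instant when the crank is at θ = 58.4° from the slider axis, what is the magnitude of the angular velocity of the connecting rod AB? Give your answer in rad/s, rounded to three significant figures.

ω = 149.6 rad/s
The rod makes angle φ with the slider axis where L sinφ = r sinθ; differentiating, L cosφ·φ̇ = r ω cosθ.
L cosφ = √(L² − r² sin²θ) = 0.13942 m.
|ω_rod| = r ω |cosθ| / √(L² − r² sin²θ) = 0.0536·149.6·0.52399/0.13942 = 30.133 rad/s.

30.1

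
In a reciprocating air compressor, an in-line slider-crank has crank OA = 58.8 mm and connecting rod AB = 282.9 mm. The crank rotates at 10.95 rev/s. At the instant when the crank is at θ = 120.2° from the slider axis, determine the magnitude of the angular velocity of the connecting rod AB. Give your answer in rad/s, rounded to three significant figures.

ω = 68.8 rad/s (converted from 10.95 rev/s).
The rod makes angle φ with the slider axis where L sinφ = r sinθ; differentiating, L cosφ·φ̇ = r ω cosθ.
L cosφ = √(L² − r² sin²θ) = 0.2783 m.
|ω_rod| = r ω |cosθ| / √(L² − r² sin²θ) = 0.0588·68.8·0.50302/0.2783 = 7.3122 rad/s.

7.31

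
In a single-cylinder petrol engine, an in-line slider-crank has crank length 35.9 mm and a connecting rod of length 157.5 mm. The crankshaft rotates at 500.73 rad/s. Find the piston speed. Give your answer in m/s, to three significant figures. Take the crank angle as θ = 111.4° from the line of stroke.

ω = 500.7 rad/s
For an in-line slider-crank, x = r cosθ + √(L² − r² sin²θ), so v = −rω sinθ·[1 + r cosθ/√(L² − r² sin²θ)].
With r = 0.0359 m, L = 0.1575 m, θ = 111.4°: √(L² − r² sin²θ) = 0.15391 m.
v = −0.0359·500.7·0.93106·[1 + 0.0359·-0.36488/0.15391] = -15.312 m/s.
|v| = 15.312 m/s.

15.3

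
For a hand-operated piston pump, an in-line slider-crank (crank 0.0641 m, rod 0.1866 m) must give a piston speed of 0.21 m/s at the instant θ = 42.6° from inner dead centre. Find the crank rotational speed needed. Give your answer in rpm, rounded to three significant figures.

36.7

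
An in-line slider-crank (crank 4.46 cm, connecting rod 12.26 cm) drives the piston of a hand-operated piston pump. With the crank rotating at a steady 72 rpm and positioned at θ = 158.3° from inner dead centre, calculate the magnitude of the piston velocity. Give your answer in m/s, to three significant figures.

ω = 2π·72/60 = 7.54 rad/s
For an in-line slider-crank, x = r cosθ + √(L² − r² sin²θ), so v = −rω sinθ·[1 + r cosθ/√(L² − r² sin²θ)].
With r = 0.0446 m, L = 0.1226 m, θ = 158.3°: √(L² − r² sin²θ) = 0.12149 m.
v = −0.0446·7.54·0.36975·[1 + 0.0446·-0.92913/0.12149] = -0.081925 m/s.
|v| = 0.081925 m/s.

0.0819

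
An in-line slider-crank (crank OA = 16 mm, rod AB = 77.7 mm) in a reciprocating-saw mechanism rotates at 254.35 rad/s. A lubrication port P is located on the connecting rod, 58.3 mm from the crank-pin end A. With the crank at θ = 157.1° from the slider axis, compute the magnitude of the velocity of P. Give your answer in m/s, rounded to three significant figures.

1.65

ω = 254.3 rad/s.  Crank-pin speed |V_A| = rω = 4.0696 m/s, perpendicular to OA.
Rod angle: sinφ = −(r/L) sinθ ⇒ φ = -4.596°; ω_rod = −rω cosθ/√(L²−r²sin²θ) = +48.403 rad/s.
V_P = V_A + ω_rod × AP, with AP = 0.0583 m along the rod.
Components: V_Px = −rω sinθ − a·ω_rod·sinφ = -1.3575 m/s;  V_Py = rω cosθ + a·ω_rod·cosφ = -0.93601 m/s.
|V_P| = √(V_Px² + V_Py²) = 1.6489 m/s.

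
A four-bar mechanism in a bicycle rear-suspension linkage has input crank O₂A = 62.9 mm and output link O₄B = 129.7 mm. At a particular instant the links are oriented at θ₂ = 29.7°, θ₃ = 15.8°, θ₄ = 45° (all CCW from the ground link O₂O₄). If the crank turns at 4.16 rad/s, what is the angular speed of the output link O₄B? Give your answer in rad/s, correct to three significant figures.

0.993

ω₂ = 4.16 rad/s
Differentiating the loop-closure r₂e^{iθ₂}+r₃e^{iθ₃}=r₁+r₄e^{iθ₄} gives r₂ω₂e^{iθ₂}+r₃ω₃e^{iθ₃}=r₄ω₄e^{iθ₄}.
Eliminating the other unknown: ω₄ = r₂ω₂ sin(θ₂−θ₃) / [r₄ sin(θ₄−θ₃)].
Numerator sine = +0.24023; denominator sine = +0.48786.
Result = 0.0629·4.16·(+0.24023) / (0.1297·(+0.48786)) = +0.99342 rad/s; magnitude 0.99342 rad/s.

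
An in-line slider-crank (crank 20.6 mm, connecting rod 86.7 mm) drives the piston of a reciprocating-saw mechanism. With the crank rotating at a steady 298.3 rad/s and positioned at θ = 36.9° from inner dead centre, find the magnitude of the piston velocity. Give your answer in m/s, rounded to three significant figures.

4.40

ω = 298.3 rad/s
For an in-line slider-crank, x = r cosθ + √(L² − r² sin²θ), so v = −rω sinθ·[1 + r cosθ/√(L² − r² sin²θ)].
With r = 0.0206 m, L = 0.0867 m, θ = 36.9°: √(L² − r² sin²θ) = 0.085813 m.
v = −0.0206·298.3·0.60042·[1 + 0.0206·0.79968/0.085813] = -4.3979 m/s.
|v| = 4.3979 m/s.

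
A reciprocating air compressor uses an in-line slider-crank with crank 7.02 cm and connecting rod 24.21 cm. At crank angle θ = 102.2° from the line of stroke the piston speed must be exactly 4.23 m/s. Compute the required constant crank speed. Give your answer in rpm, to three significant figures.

629

For an in-line slider-crank, |v_piston| = rω|sinθ|·[1 + r cosθ/√(L² − r² sin²θ)].
With r = 0.0702 m, L = 0.2421 m, θ = 102.2°: the bracketed kinematic factor |dx/dθ| = 0.06423 m.
ω = v/|dx/dθ| = 4.23/0.06423 = 65.857 rad/s.
N = 60ω/(2π) = 628.89 rpm.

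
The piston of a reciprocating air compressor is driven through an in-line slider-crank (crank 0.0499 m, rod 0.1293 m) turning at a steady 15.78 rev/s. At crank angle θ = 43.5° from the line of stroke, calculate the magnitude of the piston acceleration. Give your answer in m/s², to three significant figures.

374

ω = 2π·15.8 = 99.15 rad/s
x(θ) = r cosθ + √(L² − r² sin²θ); with ω constant, a = ω²·d²x/dθ².
d²x/dθ² = −r cosθ − r²(cos2θ)/√u − r⁴ sin²2θ/(4u^{3/2}),  u = L² − r² sin²θ = 0.0155386 m².
Substituting r = 0.0499 m, L = 0.1293 m, θ = 43.5°: d²x/dθ² = -0.03804 m.
a = ω²·d²x/dθ² = (99.15)²·(-0.03804) = -373.95 m/s²;  |a| = 373.95 m/s².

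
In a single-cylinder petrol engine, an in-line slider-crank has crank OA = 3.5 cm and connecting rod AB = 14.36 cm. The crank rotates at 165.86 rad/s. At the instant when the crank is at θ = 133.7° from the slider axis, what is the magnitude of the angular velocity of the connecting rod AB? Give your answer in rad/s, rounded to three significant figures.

ω = 165.9 rad/s
The rod makes angle φ with the slider axis where L sinφ = r sinθ; differentiating, L cosφ·φ̇ = r ω cosθ.
L cosφ = √(L² − r² sin²θ) = 0.14135 m.
|ω_rod| = r ω |cosθ| / √(L² − r² sin²θ) = 0.035·165.9·0.69088/0.14135 = 28.373 rad/s.

28.4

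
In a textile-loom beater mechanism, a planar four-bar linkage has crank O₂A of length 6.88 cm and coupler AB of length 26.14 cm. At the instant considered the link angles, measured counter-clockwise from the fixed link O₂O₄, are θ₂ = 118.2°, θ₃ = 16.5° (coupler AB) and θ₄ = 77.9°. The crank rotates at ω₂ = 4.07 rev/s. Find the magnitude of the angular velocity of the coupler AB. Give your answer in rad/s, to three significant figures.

4.96

ω₂ = 25.57 rad/s (from 4.07 rev/s).
Differentiating the loop-closure r₂e^{iθ₂}+r₃e^{iθ₃}=r₁+r₄e^{iθ₄} gives r₂ω₂e^{iθ₂}+r₃ω₃e^{iθ₃}=r₄ω₄e^{iθ₄}.
Eliminating the other unknown: ω₃ = r₂ω₂ sin(θ₄−θ₂) / [r₃ sin(θ₃−θ₄)].
Numerator sine = -0.64679; denominator sine = -0.87798.
Result = 0.0688·25.57·(-0.64679) / (0.2614·(-0.87798)) = +4.9583 rad/s; magnitude 4.9583 rad/s.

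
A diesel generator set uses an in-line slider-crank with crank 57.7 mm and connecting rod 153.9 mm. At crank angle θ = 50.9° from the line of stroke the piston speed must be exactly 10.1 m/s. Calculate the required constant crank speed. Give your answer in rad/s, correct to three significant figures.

181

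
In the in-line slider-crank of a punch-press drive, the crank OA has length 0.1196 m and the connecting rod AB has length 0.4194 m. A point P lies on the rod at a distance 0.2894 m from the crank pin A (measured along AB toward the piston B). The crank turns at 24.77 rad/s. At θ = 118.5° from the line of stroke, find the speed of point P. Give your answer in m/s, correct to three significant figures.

2.39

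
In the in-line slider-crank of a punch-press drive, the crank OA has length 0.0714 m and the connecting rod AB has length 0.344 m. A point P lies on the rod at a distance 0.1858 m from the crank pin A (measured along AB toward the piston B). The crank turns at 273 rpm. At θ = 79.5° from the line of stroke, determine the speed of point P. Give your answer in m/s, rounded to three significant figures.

ω = 28.59 rad/s.  Crank-pin speed |V_A| = rω = 2.0412 m/s, perpendicular to OA.
Rod angle: sinφ = −(r/L) sinθ ⇒ φ = -11.776°; ω_rod = −rω cosθ/√(L²−r²sin²θ) = -1.1046 rad/s.
V_P = V_A + ω_rod × AP, with AP = 0.1858 m along the rod.
Components: V_Px = −rω sinθ − a·ω_rod·sinφ = -2.0489 m/s;  V_Py = rω cosθ + a·ω_rod·cosφ = +0.17107 m/s.
|V_P| = √(V_Px² + V_Py²) = 2.0561 m/s.

2.06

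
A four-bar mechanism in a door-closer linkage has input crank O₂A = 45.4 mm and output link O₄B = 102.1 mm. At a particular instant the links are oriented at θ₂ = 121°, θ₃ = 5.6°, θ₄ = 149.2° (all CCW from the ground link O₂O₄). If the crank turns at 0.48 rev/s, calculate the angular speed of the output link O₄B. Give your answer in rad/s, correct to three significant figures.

ω₂ = 3.016 rad/s (from 0.48 rev/s).
Differentiating the loop-closure r₂e^{iθ₂}+r₃e^{iθ₃}=r₁+r₄e^{iθ₄} gives r₂ω₂e^{iθ₂}+r₃ω₃e^{iθ₃}=r₄ω₄e^{iθ₄}.
Eliminating the other unknown: ω₄ = r₂ω₂ sin(θ₂−θ₃) / [r₄ sin(θ₄−θ₃)].
Numerator sine = +0.90334; denominator sine = +0.59342.
Result = 0.0454·3.016·(+0.90334) / (0.1021·(+0.59342)) = +2.0415 rad/s; magnitude 2.0415 rad/s.

2.04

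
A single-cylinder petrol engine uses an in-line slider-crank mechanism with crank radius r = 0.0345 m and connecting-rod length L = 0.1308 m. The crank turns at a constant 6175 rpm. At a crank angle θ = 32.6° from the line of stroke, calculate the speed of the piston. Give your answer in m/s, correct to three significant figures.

ω = 2π·6175/60 = 646.6 rad/s
For an in-line slider-crank, x = r cosθ + √(L² − r² sin²θ), so v = −rω sinθ·[1 + r cosθ/√(L² − r² sin²θ)].
With r = 0.0345 m, L = 0.1308 m, θ = 32.6°: √(L² − r² sin²θ) = 0.12947 m.
v = −0.0345·646.6·0.53877·[1 + 0.0345·0.84245/0.12947] = -14.718 m/s.
|v| = 14.718 m/s.

14.7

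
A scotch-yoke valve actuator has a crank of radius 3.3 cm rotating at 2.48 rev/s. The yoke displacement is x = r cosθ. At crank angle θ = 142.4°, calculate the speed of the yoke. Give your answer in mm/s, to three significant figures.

314

ω = 15.58 rad/s (from 2.48 rev/s).
x = r cosθ ⇒ ẋ = −rω sinθ.
|v| = rω|sinθ| = 0.033·15.58·|sin 142.4°| = 0.31375 m/s = 313.75 mm/s.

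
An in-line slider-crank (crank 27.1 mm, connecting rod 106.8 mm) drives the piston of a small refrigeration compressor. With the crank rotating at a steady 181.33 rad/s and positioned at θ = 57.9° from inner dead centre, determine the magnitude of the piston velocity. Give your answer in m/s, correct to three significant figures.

4.74

ω = 181.3 rad/s
For an in-line slider-crank, x = r cosθ + √(L² − r² sin²θ), so v = −rω sinθ·[1 + r cosθ/√(L² − r² sin²θ)].
With r = 0.0271 m, L = 0.1068 m, θ = 57.9°: √(L² − r² sin²θ) = 0.1043 m.
v = −0.0271·181.3·0.84712·[1 + 0.0271·0.53140/0.1043] = -4.7375 m/s.
|v| = 4.7375 m/s.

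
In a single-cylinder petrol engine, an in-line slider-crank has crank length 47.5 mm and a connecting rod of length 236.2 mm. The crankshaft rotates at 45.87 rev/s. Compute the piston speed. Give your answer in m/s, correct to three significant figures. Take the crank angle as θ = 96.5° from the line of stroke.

13.3

ω = 2π·45.9 = 288.2 rad/s
For an in-line slider-crank, x = r cosθ + √(L² − r² sin²θ), so v = −rω sinθ·[1 + r cosθ/√(L² − r² sin²θ)].
With r = 0.0475 m, L = 0.2362 m, θ = 96.5°: √(L² − r² sin²θ) = 0.23144 m.
v = −0.0475·288.2·0.99357·[1 + 0.0475·-0.11320/0.23144] = -13.286 m/s.
|v| = 13.286 m/s.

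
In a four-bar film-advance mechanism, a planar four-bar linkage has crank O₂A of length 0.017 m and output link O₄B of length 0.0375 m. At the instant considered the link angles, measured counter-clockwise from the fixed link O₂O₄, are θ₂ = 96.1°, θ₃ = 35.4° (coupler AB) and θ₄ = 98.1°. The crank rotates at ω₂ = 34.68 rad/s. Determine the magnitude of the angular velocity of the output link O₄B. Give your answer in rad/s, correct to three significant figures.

ω₂ = 34.68 rad/s
Differentiating the loop-closure r₂e^{iθ₂}+r₃e^{iθ₃}=r₁+r₄e^{iθ₄} gives r₂ω₂e^{iθ₂}+r₃ω₃e^{iθ₃}=r₄ω₄e^{iθ₄}.
Eliminating the other unknown: ω₄ = r₂ω₂ sin(θ₂−θ₃) / [r₄ sin(θ₄−θ₃)].
Numerator sine = +0.87207; denominator sine = +0.88862.
Result = 0.017·34.68·(+0.87207) / (0.0375·(+0.88862)) = +15.429 rad/s; magnitude 15.429 rad/s.

15.4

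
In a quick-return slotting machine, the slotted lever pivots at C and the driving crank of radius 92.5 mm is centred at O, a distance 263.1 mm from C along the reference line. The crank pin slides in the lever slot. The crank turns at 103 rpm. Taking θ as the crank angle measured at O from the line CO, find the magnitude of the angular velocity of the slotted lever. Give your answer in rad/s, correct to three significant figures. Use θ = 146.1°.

ω = 10.79 rad/s (from 103 rpm).
Crank pin A relative to C: A = (d + r cosθ, r sinθ); lever angle φ = atan2(r sinθ, d + r cosθ).
Differentiating tanφ: φ̇ = rω(d cosθ + r)/(d² + r² + 2dr cosθ).
d² + r² + 2dr cosθ = |CA|² = 0.0373783 m²;  d cosθ + r = -0.12588 m.
|ω_lever| = |0.0925·10.79·-0.12588| / 0.0373783 = 3.3599 rad/s.

3.36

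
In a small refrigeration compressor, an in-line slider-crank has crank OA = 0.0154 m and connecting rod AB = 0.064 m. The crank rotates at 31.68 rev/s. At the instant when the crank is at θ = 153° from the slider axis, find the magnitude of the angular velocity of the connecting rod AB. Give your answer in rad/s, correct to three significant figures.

ω = 199.1 rad/s (converted from 31.68 rev/s).
The rod makes angle φ with the slider axis where L sinφ = r sinθ; differentiating, L cosφ·φ̇ = r ω cosθ.
L cosφ = √(L² − r² sin²θ) = 0.063617 m.
|ω_rod| = r ω |cosθ| / √(L² − r² sin²θ) = 0.0154·199.1·0.89101/0.063617 = 42.933 rad/s.

42.9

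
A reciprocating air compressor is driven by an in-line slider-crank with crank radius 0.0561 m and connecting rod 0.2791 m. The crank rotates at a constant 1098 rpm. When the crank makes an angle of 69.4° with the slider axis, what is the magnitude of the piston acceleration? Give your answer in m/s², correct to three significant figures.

147

ω = 2π·1098/60 = 115 rad/s
x(θ) = r cosθ + √(L² − r² sin²θ); with ω constant, a = ω²·d²x/dθ².
d²x/dθ² = −r cosθ − r²(cos2θ)/√u − r⁴ sin²2θ/(4u^{3/2}),  u = L² − r² sin²θ = 0.0751392 m².
Substituting r = 0.0561 m, L = 0.2791 m, θ = 69.4°: d²x/dθ² = -0.011152 m.
a = ω²·d²x/dθ² = (115)²·(-0.011152) = -147.44 m/s²;  |a| = 147.44 m/s².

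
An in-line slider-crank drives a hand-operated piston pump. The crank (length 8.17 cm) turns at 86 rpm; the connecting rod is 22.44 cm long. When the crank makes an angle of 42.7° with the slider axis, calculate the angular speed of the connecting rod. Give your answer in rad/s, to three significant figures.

2.49

ω = 9.006 rad/s (converted from 86 rpm).
The rod makes angle φ with the slider axis where L sinφ = r sinθ; differentiating, L cosφ·φ̇ = r ω cosθ.
L cosφ = √(L² − r² sin²θ) = 0.21745 m.
|ω_rod| = r ω |cosθ| / √(L² − r² sin²θ) = 0.0817·9.006·0.73491/0.21745 = 2.4867 rad/s.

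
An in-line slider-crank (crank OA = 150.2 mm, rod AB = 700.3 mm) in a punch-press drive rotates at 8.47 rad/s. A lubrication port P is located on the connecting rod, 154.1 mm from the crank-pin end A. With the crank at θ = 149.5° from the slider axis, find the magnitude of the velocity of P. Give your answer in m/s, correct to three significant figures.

1.06

ω = 8.47 rad/s.  Crank-pin speed |V_A| = rω = 1.2722 m/s, perpendicular to OA.
Rod angle: sinφ = −(r/L) sinθ ⇒ φ = -6.249°; ω_rod = −rω cosθ/√(L²−r²sin²θ) = +1.5746 rad/s.
V_P = V_A + ω_rod × AP, with AP = 0.1541 m along the rod.
Components: V_Px = −rω sinθ − a·ω_rod·sinφ = -0.61927 m/s;  V_Py = rω cosθ + a·ω_rod·cosφ = -0.85495 m/s.
|V_P| = √(V_Px² + V_Py²) = 1.0557 m/s.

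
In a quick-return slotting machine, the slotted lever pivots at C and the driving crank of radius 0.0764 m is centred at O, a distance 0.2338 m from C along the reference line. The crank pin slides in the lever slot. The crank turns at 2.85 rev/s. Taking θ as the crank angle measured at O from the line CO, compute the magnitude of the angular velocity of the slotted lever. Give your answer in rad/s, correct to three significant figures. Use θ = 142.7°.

ω = 17.91 rad/s (from 2.85 rev/s).
Crank pin A relative to C: A = (d + r cosθ, r sinθ); lever angle φ = atan2(r sinθ, d + r cosθ).
Differentiating tanφ: φ̇ = rω(d cosθ + r)/(d² + r² + 2dr cosθ).
d² + r² + 2dr cosθ = |CA|² = 0.0320814 m²;  d cosθ + r = -0.10958 m.
|ω_lever| = |0.0764·17.91·-0.10958| / 0.0320814 = 4.6731 rad/s.

4.67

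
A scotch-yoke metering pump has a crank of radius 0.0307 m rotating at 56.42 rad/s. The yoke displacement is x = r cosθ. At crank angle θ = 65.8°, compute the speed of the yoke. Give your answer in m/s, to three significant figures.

1.58

ω = 56.42 rad/s
x = r cosθ ⇒ ẋ = −rω sinθ.
|v| = rω|sinθ| = 0.0307·56.42·|sin 65.8°| = 1.5799 m/s.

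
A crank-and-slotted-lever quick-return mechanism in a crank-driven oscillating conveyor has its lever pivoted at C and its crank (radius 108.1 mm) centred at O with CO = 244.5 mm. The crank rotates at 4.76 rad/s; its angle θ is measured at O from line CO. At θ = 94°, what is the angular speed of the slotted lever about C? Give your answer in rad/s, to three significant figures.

0.691

ω = 4.76 rad/s
Crank pin A relative to C: A = (d + r cosθ, r sinθ); lever angle φ = atan2(r sinθ, d + r cosθ).
Differentiating tanφ: φ̇ = rω(d cosθ + r)/(d² + r² + 2dr cosθ).
d² + r² + 2dr cosθ = |CA|² = 0.0677785 m²;  d cosθ + r = +0.091045 m.
|ω_lever| = |0.1081·4.76·+0.091045| / 0.0677785 = 0.69119 rad/s.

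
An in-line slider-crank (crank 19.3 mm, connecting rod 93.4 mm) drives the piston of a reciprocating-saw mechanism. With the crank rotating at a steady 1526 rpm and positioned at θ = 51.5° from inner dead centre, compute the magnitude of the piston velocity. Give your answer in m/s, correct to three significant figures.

2.73

ω = 2π·1526/60 = 159.8 rad/s
For an in-line slider-crank, x = r cosθ + √(L² − r² sin²θ), so v = −rω sinθ·[1 + r cosθ/√(L² − r² sin²θ)].
With r = 0.0193 m, L = 0.0934 m, θ = 51.5°: √(L² − r² sin²θ) = 0.092171 m.
v = −0.0193·159.8·0.78261·[1 + 0.0193·0.62251/0.092171] = -2.7283 m/s.
|v| = 2.7283 m/s.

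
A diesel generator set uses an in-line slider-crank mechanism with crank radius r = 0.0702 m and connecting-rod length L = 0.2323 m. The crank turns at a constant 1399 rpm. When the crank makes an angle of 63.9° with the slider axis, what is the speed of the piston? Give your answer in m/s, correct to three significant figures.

10.5

ω = 2π·1399/60 = 146.5 rad/s
For an in-line slider-crank, x = r cosθ + √(L² − r² sin²θ), so v = −rω sinθ·[1 + r cosθ/√(L² − r² sin²θ)].
With r = 0.0702 m, L = 0.2323 m, θ = 63.9°: √(L² − r² sin²θ) = 0.22358 m.
v = −0.0702·146.5·0.89803·[1 + 0.0702·0.43994/0.22358] = -10.512 m/s.
|v| = 10.512 m/s.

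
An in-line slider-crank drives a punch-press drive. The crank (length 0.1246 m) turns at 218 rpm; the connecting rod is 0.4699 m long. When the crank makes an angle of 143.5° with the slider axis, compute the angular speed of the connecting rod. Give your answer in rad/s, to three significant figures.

4.93

ω = 22.83 rad/s (converted from 218 rpm).
The rod makes angle φ with the slider axis where L sinφ = r sinθ; differentiating, L cosφ·φ̇ = r ω cosθ.
L cosφ = √(L² − r² sin²θ) = 0.46402 m.
|ω_rod| = r ω |cosθ| / √(L² − r² sin²θ) = 0.1246·22.83·0.80386/0.46402 = 4.9277 rad/s.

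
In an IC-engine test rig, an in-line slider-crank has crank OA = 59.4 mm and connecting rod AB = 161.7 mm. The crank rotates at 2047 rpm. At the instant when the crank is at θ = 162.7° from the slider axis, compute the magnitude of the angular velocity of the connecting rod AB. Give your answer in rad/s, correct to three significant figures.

ω = 214.4 rad/s (converted from 2047 rpm).
The rod makes angle φ with the slider axis where L sinφ = r sinθ; differentiating, L cosφ·φ̇ = r ω cosθ.
L cosφ = √(L² − r² sin²θ) = 0.16073 m.
|ω_rod| = r ω |cosθ| / √(L² − r² sin²θ) = 0.0594·214.4·0.95476/0.16073 = 75.635 rad/s.

75.6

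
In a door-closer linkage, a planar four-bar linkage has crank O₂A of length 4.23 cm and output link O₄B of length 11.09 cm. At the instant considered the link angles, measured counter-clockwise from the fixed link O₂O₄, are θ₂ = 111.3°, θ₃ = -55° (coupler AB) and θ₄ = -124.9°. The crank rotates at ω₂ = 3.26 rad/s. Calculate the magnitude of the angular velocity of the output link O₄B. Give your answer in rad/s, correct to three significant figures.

0.314

ω₂ = 3.26 rad/s
Differentiating the loop-closure r₂e^{iθ₂}+r₃e^{iθ₃}=r₁+r₄e^{iθ₄} gives r₂ω₂e^{iθ₂}+r₃ω₃e^{iθ₃}=r₄ω₄e^{iθ₄}.
Eliminating the other unknown: ω₄ = r₂ω₂ sin(θ₂−θ₃) / [r₄ sin(θ₄−θ₃)].
Numerator sine = +0.23684; denominator sine = -0.93909.
Result = 0.0423·3.26·(+0.23684) / (0.1109·(-0.93909)) = -0.31359 rad/s; magnitude 0.31359 rad/s.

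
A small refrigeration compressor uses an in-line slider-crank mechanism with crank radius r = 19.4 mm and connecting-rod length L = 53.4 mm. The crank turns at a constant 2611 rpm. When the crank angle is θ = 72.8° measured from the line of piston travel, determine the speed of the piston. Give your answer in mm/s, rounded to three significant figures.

5650

ω = 2π·2611/60 = 273.4 rad/s
For an in-line slider-crank, x = r cosθ + √(L² − r² sin²θ), so v = −rω sinθ·[1 + r cosθ/√(L² − r² sin²θ)].
With r = 0.0194 m, L = 0.0534 m, θ = 72.8°: √(L² − r² sin²θ) = 0.050081 m.
v = −0.0194·273.4·0.95528·[1 + 0.0194·0.29571/0.050081] = -5.6476 m/s.
|v| = 5.6476 m/s = 5647.6 mm/s.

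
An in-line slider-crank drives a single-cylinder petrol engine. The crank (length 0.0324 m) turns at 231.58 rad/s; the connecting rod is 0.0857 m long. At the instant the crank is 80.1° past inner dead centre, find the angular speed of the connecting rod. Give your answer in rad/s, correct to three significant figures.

ω = 231.6 rad/s
The rod makes angle φ with the slider axis where L sinφ = r sinθ; differentiating, L cosφ·φ̇ = r ω cosθ.
L cosφ = √(L² − r² sin²θ) = 0.079535 m.
|ω_rod| = r ω |cosθ| / √(L² − r² sin²θ) = 0.0324·231.6·0.17193/0.079535 = 16.22 rad/s.

16.2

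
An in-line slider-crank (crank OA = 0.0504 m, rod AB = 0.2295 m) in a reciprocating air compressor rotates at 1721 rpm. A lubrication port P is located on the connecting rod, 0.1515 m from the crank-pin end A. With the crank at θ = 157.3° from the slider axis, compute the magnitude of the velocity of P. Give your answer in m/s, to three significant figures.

4.16

ω = 180.2 rad/s.  Crank-pin speed |V_A| = rω = 9.0832 m/s, perpendicular to OA.
Rod angle: sinφ = −(r/L) sinθ ⇒ φ = -4.862°; ω_rod = −rω cosθ/√(L²−r²sin²θ) = +36.644 rad/s.
V_P = V_A + ω_rod × AP, with AP = 0.1515 m along the rod.
Components: V_Px = −rω sinθ − a·ω_rod·sinφ = -3.0348 m/s;  V_Py = rω cosθ + a·ω_rod·cosφ = -2.848 m/s.
|V_P| = √(V_Px² + V_Py²) = 4.1618 m/s.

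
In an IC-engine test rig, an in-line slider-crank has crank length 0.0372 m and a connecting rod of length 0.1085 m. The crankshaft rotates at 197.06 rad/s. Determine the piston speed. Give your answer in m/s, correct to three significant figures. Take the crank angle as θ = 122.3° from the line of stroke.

5.01

ω = 197.1 rad/s
For an in-line slider-crank, x = r cosθ + √(L² − r² sin²θ), so v = −rω sinθ·[1 + r cosθ/√(L² − r² sin²θ)].
With r = 0.0372 m, L = 0.1085 m, θ = 122.3°: √(L² − r² sin²θ) = 0.10384 m.
v = −0.0372·197.1·0.84526·[1 + 0.0372·-0.53435/0.10384] = -5.0102 m/s.
|v| = 5.0102 m/s.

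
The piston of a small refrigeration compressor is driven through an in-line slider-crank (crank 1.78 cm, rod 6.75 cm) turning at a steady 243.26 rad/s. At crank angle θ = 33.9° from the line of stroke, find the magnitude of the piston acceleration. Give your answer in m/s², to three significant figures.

ω = 243.3 rad/s
x(θ) = r cosθ + √(L² − r² sin²θ); with ω constant, a = ω²·d²x/dθ².
d²x/dθ² = −r cosθ − r²(cos2θ)/√u − r⁴ sin²2θ/(4u^{3/2}),  u = L² − r² sin²θ = 0.00445769 m².
Substituting r = 0.0178 m, L = 0.0675 m, θ = 33.9°: d²x/dθ² = -0.01664 m.
a = ω²·d²x/dθ² = (243.3)²·(-0.01664) = -984.65 m/s²;  |a| = 984.65 m/s².

985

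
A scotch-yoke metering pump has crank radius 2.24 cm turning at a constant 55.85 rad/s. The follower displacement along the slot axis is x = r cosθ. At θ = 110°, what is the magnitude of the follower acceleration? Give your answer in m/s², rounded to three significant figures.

ω = 55.85 rad/s
x = r cosθ ⇒ ẍ = −rω² cosθ (ω constant).
|a| = rω²|cosθ| = 0.0224·(55.85)²·|cos 110°| = 23.897 m/s².

23.9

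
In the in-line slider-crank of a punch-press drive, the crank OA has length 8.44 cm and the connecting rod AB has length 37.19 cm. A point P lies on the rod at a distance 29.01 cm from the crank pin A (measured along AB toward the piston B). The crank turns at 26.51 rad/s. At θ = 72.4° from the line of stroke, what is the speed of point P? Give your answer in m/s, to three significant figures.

2.25

ω = 26.51 rad/s.  Crank-pin speed |V_A| = rω = 2.2374 m/s, perpendicular to OA.
Rod angle: sinφ = −(r/L) sinθ ⇒ φ = -12.493°; ω_rod = −rω cosθ/√(L²−r²sin²θ) = -1.8633 rad/s.
V_P = V_A + ω_rod × AP, with AP = 0.2901 m along the rod.
Components: V_Px = −rω sinθ − a·ω_rod·sinφ = -2.2496 m/s;  V_Py = rω cosθ + a·ω_rod·cosφ = +0.14881 m/s.
|V_P| = √(V_Px² + V_Py²) = 2.2546 m/s.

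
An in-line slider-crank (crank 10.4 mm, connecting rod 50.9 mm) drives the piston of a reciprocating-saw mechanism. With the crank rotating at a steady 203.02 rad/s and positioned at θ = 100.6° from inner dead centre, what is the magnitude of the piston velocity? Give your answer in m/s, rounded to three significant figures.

2.00

ω = 203 rad/s
For an in-line slider-crank, x = r cosθ + √(L² − r² sin²θ), so v = −rω sinθ·[1 + r cosθ/√(L² − r² sin²θ)].
With r = 0.0104 m, L = 0.0509 m, θ = 100.6°: √(L² − r² sin²θ) = 0.049863 m.
v = −0.0104·203·0.98294·[1 + 0.0104·-0.18395/0.049863] = -1.9958 m/s.
|v| = 1.9958 m/s.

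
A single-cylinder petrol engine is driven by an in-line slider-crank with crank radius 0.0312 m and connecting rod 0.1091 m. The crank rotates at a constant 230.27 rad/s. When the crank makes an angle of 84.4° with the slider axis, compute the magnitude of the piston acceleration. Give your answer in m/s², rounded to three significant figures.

ω = 230.3 rad/s
x(θ) = r cosθ + √(L² − r² sin²θ); with ω constant, a = ω²·d²x/dθ².
d²x/dθ² = −r cosθ − r²(cos2θ)/√u − r⁴ sin²2θ/(4u^{3/2}),  u = L² − r² sin²θ = 0.0109386 m².
Substituting r = 0.0312 m, L = 0.1091 m, θ = 84.4°: d²x/dθ² = +0.0060777 m.
a = ω²·d²x/dθ² = (230.3)²·(+0.0060777) = +322.27 m/s²;  |a| = 322.27 m/s².

322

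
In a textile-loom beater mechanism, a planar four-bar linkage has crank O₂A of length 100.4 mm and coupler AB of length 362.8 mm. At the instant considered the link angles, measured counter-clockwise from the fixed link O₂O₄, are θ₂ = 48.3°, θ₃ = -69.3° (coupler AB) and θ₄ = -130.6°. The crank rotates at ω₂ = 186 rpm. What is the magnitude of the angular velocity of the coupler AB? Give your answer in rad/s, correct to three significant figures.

0.118

ω₂ = 19.48 rad/s (from 186 rpm).
Differentiating the loop-closure r₂e^{iθ₂}+r₃e^{iθ₃}=r₁+r₄e^{iθ₄} gives r₂ω₂e^{iθ₂}+r₃ω₃e^{iθ₃}=r₄ω₄e^{iθ₄}.
Eliminating the other unknown: ω₃ = r₂ω₂ sin(θ₄−θ₂) / [r₃ sin(θ₃−θ₄)].
Numerator sine = -0.01920; denominator sine = +0.87715.
Result = 0.1004·19.48·(-0.01920) / (0.3628·(+0.87715)) = -0.11797 rad/s; magnitude 0.11797 rad/s.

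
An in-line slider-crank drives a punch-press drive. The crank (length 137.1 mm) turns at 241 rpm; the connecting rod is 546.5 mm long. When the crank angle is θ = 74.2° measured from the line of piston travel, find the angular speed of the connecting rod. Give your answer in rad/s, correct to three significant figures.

1.78

ω = 25.24 rad/s (converted from 241 rpm).
The rod makes angle φ with the slider axis where L sinφ = r sinθ; differentiating, L cosφ·φ̇ = r ω cosθ.
L cosφ = √(L² − r² sin²θ) = 0.53034 m.
|ω_rod| = r ω |cosθ| / √(L² − r² sin²θ) = 0.1371·25.24·0.27228/0.53034 = 1.7764 rad/s.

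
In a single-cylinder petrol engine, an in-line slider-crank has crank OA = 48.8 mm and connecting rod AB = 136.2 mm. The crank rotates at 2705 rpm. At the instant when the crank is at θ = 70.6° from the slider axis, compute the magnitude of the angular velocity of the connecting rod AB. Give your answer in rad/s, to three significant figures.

35.8

ω = 283.3 rad/s (converted from 2705 rpm).
The rod makes angle φ with the slider axis where L sinφ = r sinθ; differentiating, L cosφ·φ̇ = r ω cosθ.
L cosφ = √(L² − r² sin²θ) = 0.12819 m.
|ω_rod| = r ω |cosθ| / √(L² − r² sin²θ) = 0.0488·283.3·0.33216/0.12819 = 35.82 rad/s.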